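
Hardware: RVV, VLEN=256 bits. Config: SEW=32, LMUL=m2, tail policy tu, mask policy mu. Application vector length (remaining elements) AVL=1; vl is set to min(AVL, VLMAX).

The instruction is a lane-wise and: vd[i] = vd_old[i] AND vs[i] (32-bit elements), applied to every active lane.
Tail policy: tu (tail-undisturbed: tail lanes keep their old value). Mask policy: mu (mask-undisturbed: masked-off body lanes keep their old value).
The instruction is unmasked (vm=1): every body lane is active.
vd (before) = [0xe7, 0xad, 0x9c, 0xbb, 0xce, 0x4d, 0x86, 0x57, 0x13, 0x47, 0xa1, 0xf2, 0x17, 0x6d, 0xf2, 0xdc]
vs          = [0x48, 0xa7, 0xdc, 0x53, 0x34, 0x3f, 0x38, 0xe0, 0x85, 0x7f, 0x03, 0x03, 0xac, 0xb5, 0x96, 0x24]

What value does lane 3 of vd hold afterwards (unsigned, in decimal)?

vd[3] = 187

lanes per group: 256·2/32 = 16
vl = min(AVL, VLMAX) = min(1, 16) = 1
lane  0: and(0xe7,0x48) ⇒ 0x40
lane  1: tail/keep ⇒ 0xad
lane  2: tail/keep ⇒ 0x9c
lane  3: tail/keep ⇒ 0xbb
lane  4: tail/keep ⇒ 0xce
lane  5: tail/keep ⇒ 0x4d
lane  6: tail/keep ⇒ 0x86
lane  7: tail/keep ⇒ 0x57
lane  8: tail/keep ⇒ 0x13
lane  9: tail/keep ⇒ 0x47
lane 10: tail/keep ⇒ 0xa1
lane 11: tail/keep ⇒ 0xf2
lane 12: tail/keep ⇒ 0x17
lane 13: tail/keep ⇒ 0x6d
lane 14: tail/keep ⇒ 0xf2
lane 15: tail/keep ⇒ 0xdc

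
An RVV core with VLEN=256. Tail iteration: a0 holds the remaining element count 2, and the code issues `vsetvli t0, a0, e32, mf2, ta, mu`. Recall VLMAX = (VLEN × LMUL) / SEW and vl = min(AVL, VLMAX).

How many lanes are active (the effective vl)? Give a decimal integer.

vl = 2

VLMAX = (256 × 1/2) / 32 = 4 lanes
AVL=2 ≤ VLMAX=4, so vl = 2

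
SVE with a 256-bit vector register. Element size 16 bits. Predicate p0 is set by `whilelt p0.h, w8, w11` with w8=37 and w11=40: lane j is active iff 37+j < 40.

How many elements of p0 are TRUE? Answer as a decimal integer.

vl = 3

256-bit reg / 16-bit elem → 16 lanes
active while 37+j < 40, i.e. j ∈ [0,3) capped at 16 ⇒ 3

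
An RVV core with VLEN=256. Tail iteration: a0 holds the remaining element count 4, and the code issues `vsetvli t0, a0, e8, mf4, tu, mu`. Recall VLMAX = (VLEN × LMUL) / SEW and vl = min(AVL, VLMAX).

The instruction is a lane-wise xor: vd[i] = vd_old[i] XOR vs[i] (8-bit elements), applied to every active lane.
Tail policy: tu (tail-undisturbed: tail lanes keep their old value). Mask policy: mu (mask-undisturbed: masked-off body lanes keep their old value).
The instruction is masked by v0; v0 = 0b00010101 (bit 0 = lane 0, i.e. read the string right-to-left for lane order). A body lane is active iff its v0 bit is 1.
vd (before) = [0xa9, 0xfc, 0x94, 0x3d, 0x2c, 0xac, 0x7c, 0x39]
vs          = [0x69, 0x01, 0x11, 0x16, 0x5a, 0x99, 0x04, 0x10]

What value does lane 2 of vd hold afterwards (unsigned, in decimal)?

VLMAX = (256 × 1/4) / 8 = 8 lanes
vl ← min(4, 8) = 4
vd[0] xor(0xa9,0x69) -> 0xc0
vd[1] mask-off/keep -> 0xfc
vd[2] xor(0x94,0x11) -> 0x85
vd[3] mask-off/keep -> 0x3d
vd[4] tail/keep -> 0x2c
vd[5] tail/keep -> 0xac
vd[6] tail/keep -> 0x7c
vd[7] tail/keep -> 0x39

vd[2] = 133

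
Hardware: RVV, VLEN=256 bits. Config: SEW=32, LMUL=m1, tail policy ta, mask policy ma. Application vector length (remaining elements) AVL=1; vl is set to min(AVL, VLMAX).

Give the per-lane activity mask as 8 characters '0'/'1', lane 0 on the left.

VLMAX = (256 × 1) / 32 = 8 lanes
vl ← min(1, 8) = 1
bits (lane 0 leftmost): 10000000

predicate = 10000000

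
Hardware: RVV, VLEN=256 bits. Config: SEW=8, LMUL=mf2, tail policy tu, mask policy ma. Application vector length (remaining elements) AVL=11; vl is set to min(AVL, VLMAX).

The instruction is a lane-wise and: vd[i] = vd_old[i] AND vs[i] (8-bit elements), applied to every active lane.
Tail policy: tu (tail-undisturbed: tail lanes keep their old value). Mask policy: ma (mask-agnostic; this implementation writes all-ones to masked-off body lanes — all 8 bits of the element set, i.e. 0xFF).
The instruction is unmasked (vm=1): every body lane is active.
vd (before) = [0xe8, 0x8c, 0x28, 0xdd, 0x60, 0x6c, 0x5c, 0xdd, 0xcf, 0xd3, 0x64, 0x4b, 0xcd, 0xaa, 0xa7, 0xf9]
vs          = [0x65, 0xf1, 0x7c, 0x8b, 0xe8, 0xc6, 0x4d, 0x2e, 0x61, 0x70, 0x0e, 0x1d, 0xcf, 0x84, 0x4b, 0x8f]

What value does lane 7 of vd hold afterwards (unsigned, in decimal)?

vd[7] = 12

VLMAX = VLEN×LMUL/SEW = 256×1/2/8 = 16
vl ← min(11, 16) = 11
[0] and(0xe8,0x65) = 0x60
[1] and(0x8c,0xf1) = 0x80
[2] and(0x28,0x7c) = 0x28
[3] and(0xdd,0x8b) = 0x89
[4] and(0x60,0xe8) = 0x60
[5] and(0x6c,0xc6) = 0x44
[6] and(0x5c,0x4d) = 0x4c
[7] and(0xdd,0x2e) = 0x0c
[8] and(0xcf,0x61) = 0x41
[9] and(0xd3,0x70) = 0x50
[10] and(0x64,0x0e) = 0x04
[11] tail/keep = 0x4b
[12] tail/keep = 0xcd
[13] tail/keep = 0xaa
[14] tail/keep = 0xa7
[15] tail/keep = 0xf9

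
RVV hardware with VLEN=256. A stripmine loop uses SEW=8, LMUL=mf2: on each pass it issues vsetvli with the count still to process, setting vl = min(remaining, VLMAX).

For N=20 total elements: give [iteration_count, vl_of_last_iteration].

[iterations, last_vl] = [2, 4]

lanes per group: 256·1/2/8 = 16
iterations = ceil(20/16) = 2; final-pass vl = 4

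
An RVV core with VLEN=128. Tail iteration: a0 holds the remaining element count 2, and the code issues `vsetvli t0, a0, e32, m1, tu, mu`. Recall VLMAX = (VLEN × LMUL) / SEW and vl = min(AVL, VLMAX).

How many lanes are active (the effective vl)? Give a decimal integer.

vl = 2

lanes per group: 128·1/32 = 4
vl ← min(2, 4) = 2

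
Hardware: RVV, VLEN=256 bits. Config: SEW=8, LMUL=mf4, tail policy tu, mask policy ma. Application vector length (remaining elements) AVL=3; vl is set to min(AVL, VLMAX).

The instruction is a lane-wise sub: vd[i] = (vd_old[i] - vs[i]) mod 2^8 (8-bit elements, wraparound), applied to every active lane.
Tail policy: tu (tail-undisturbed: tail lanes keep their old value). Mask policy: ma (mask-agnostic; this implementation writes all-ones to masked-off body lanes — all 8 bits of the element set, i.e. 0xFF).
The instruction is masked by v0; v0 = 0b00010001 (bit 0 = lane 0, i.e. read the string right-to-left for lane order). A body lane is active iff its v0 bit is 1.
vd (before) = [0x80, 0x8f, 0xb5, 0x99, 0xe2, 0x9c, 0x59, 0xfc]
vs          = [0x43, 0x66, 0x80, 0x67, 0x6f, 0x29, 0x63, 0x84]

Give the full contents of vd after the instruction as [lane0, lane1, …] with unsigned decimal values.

VLMAX = (256 × 1/4) / 8 = 8 lanes
AVL=3 ≤ VLMAX=8, so vl = 3
vd[0] sub(0x80,0x43) -> 0x3d
vd[1] mask-off/ones -> 0xff
vd[2] mask-off/ones -> 0xff
vd[3] tail/keep -> 0x99
vd[4] tail/keep -> 0xe2
vd[5] tail/keep -> 0x9c
vd[6] tail/keep -> 0x59
vd[7] tail/keep -> 0xfc

vd = [61, 255, 255, 153, 226, 156, 89, 252]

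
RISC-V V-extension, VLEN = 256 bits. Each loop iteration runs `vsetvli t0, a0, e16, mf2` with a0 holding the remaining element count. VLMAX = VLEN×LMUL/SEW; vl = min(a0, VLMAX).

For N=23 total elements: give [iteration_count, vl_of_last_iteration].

[iterations, last_vl] = [3, 7]

VLMAX = (256 × 1/2) / 16 = 8 lanes
N=23: ⌈23/8⌉ = 3 iters; last vl = 23 − 2×8 = 7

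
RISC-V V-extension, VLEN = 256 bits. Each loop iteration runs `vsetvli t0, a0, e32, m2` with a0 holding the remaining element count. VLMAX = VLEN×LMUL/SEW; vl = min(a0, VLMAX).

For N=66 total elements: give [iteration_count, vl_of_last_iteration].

VLMAX = (256 × 2) / 32 = 16 lanes
iterations = ceil(66/16) = 5; final-pass vl = 2

[iterations, last_vl] = [5, 2]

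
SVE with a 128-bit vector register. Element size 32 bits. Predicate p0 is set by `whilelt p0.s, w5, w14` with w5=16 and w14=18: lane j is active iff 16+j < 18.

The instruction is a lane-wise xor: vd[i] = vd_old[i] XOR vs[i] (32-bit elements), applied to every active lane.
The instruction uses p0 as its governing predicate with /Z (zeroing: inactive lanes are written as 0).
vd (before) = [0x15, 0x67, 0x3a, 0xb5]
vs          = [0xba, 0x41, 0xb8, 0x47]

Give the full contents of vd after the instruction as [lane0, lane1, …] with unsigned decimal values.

vd = [175, 38, 0, 0]

register lanes = 128/32 = 4
p0[j] = (16+j < 18); true for j=0..1 → 2 lanes set
lane  0: xor(0x15,0xba) ⇒ 0xaf
lane  1: xor(0x67,0x41) ⇒ 0x26
lane  2: tail/zero ⇒ 0x00
lane  3: tail/zero ⇒ 0x00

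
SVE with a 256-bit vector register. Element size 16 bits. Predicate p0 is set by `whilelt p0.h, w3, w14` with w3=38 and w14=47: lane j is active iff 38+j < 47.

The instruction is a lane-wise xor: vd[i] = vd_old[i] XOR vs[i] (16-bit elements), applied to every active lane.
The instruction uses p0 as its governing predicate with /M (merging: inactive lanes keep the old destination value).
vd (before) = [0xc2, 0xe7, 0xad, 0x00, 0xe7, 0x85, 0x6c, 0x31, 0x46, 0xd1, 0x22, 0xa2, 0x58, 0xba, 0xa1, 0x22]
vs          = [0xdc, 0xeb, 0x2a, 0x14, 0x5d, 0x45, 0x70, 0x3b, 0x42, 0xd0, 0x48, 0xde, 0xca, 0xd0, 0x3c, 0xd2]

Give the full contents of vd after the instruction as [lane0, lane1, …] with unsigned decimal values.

256-bit reg / 16-bit elem → 16 lanes
p0[j] = (38+j < 47); true for j=0..8 → 9 lanes set
lane  0: xor(0xc2,0xdc) ⇒ 0x1e
lane  1: xor(0xe7,0xeb) ⇒ 0x0c
lane  2: xor(0xad,0x2a) ⇒ 0x87
lane  3: xor(0x00,0x14) ⇒ 0x14
lane  4: xor(0xe7,0x5d) ⇒ 0xba
lane  5: xor(0x85,0x45) ⇒ 0xc0
lane  6: xor(0x6c,0x70) ⇒ 0x1c
lane  7: xor(0x31,0x3b) ⇒ 0x0a
lane  8: xor(0x46,0x42) ⇒ 0x04
lane  9: tail/keep ⇒ 0xd1
lane 10: tail/keep ⇒ 0x22
lane 11: tail/keep ⇒ 0xa2
lane 12: tail/keep ⇒ 0x58
lane 13: tail/keep ⇒ 0xba
lane 14: tail/keep ⇒ 0xa1
lane 15: tail/keep ⇒ 0x22

vd = [30, 12, 135, 20, 186, 192, 28, 10, 4, 209, 34, 162, 88, 186, 161, 34]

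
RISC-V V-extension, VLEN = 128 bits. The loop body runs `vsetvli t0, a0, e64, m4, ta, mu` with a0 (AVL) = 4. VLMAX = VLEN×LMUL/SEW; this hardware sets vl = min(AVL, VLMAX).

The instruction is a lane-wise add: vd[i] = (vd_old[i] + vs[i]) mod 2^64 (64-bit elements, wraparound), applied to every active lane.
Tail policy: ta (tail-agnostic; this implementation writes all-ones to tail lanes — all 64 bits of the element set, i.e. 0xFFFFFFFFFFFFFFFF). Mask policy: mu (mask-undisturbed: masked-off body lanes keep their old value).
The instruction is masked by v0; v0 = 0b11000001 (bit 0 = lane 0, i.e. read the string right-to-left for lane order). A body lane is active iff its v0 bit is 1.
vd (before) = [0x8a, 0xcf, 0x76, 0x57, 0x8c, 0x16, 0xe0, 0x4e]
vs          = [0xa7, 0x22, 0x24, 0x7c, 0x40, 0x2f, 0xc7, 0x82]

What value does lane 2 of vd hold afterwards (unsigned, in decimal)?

VLMAX = (128 × 4) / 64 = 8 lanes
vl = min(AVL, VLMAX) = min(4, 8) = 4
[0] add(0x8a,0xa7) = 0x131
[1] mask-off/keep = 0xcf
[2] mask-off/keep = 0x76
[3] mask-off/keep = 0x57
[4] tail/ones = 0xffffffffffffffff
[5] tail/ones = 0xffffffffffffffff
[6] tail/ones = 0xffffffffffffffff
[7] tail/ones = 0xffffffffffffffff

vd[2] = 118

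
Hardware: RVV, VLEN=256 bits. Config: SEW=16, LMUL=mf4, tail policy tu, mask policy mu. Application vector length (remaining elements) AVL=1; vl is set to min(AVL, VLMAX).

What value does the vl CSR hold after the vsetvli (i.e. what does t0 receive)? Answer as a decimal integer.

vl = 1

lanes per group: 256·1/4/16 = 4
vl ← min(1, 4) = 1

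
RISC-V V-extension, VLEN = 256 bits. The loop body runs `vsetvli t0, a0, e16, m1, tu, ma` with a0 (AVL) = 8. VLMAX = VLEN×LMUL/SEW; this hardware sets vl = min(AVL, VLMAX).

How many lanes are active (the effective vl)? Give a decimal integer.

lanes per group: 256·1/16 = 16
vl ← min(8, 16) = 8

vl = 8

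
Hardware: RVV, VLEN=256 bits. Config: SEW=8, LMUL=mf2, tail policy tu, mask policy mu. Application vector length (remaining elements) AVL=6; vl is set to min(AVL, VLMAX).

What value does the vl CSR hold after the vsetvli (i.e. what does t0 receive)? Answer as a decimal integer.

VLMAX = VLEN×LMUL/SEW = 256×1/2/8 = 16
vl ← min(6, 16) = 6

vl = 6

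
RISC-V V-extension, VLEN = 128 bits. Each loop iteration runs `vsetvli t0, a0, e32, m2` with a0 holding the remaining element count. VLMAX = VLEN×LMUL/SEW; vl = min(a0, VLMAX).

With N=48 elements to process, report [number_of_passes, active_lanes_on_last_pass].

VLMAX = VLEN×LMUL/SEW = 128×2/32 = 8
N=48: ⌈48/8⌉ = 6 iters; last vl = 48 − 5×8 = 8

[iterations, last_vl] = [6, 8]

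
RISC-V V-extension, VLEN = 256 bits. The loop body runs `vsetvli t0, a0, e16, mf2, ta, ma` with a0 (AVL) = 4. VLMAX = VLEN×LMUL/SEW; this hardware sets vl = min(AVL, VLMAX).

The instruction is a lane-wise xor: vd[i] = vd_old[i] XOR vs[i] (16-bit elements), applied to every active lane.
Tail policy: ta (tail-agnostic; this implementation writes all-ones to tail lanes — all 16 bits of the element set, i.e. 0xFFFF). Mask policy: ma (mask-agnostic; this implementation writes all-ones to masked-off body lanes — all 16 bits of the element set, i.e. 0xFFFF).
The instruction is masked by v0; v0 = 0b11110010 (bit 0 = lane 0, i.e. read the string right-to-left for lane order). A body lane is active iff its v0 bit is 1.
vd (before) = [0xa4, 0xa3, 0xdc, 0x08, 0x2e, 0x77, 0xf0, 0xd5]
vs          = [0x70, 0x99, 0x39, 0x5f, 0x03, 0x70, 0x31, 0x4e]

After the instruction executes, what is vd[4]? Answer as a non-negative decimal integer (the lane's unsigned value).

vd[4] = 65535

lanes per group: 256·1/2/16 = 8
vl ← min(4, 8) = 4
[0] mask-off/ones = 0xffff
[1] xor(0xa3,0x99) = 0x3a
[2] mask-off/ones = 0xffff
[3] mask-off/ones = 0xffff
[4] tail/ones = 0xffff
[5] tail/ones = 0xffff
[6] tail/ones = 0xffff
[7] tail/ones = 0xffff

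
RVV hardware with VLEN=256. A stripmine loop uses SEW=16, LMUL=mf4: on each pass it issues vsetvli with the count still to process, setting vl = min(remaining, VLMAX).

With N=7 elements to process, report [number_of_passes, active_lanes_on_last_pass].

VLMAX = (256 × 1/4) / 16 = 4 lanes
7 elements at 4/iter → 2 passes, remainder 3 on the last

[iterations, last_vl] = [2, 3]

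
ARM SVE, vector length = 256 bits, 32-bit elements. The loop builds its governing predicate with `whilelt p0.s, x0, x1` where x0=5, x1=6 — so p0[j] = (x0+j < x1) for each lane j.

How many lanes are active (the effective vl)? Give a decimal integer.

vl = 1

256-bit reg / 32-bit elem → 8 lanes
whilelt: lane j active iff 5+j < 6 → j < 1 → 1 active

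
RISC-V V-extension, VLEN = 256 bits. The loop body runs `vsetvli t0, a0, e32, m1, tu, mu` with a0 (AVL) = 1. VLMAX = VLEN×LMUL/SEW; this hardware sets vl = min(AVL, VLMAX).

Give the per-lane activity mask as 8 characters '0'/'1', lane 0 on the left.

predicate = 10000000

lanes per group: 256·1/32 = 8
vl = min(AVL, VLMAX) = min(1, 8) = 1
bits (lane 0 leftmost): 10000000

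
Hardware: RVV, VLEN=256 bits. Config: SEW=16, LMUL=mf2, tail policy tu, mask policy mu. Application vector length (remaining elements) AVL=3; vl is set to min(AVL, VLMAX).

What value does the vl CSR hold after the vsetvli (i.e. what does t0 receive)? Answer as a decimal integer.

vl = 3

lanes per group: 256·1/2/16 = 8
vl = min(AVL, VLMAX) = min(3, 8) = 3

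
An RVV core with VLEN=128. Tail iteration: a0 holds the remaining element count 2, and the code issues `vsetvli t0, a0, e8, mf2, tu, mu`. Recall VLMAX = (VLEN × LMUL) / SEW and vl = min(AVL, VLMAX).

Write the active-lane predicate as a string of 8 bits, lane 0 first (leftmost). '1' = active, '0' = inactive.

VLMAX = (128 × 1/2) / 8 = 8 lanes
vl ← min(2, 8) = 2
bits (lane 0 leftmost): 11000000

predicate = 11000000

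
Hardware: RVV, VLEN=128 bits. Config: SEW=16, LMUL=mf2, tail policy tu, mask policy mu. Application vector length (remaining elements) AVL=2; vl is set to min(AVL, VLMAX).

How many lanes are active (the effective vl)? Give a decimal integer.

VLMAX = (128 × 1/2) / 16 = 4 lanes
vl = min(AVL, VLMAX) = min(2, 4) = 2

vl = 2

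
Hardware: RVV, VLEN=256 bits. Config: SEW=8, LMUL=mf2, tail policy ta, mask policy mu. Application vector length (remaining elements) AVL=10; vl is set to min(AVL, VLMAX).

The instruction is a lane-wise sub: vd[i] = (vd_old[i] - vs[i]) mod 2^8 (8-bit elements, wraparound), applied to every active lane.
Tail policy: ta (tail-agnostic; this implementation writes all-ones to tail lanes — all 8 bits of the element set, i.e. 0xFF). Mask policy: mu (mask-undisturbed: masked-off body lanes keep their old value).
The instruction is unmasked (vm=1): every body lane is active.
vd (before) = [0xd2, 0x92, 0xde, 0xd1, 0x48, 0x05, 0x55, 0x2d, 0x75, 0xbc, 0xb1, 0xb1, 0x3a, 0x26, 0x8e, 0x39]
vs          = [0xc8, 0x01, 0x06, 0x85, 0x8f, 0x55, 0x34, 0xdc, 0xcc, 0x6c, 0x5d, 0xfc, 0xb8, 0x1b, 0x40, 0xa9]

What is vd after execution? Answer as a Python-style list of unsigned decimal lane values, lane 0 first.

vd = [10, 145, 216, 76, 185, 176, 33, 81, 169, 80, 255, 255, 255, 255, 255, 255]

VLMAX = (256 × 1/2) / 8 = 16 lanes
AVL=10 ≤ VLMAX=16, so vl = 10
vd[0] sub(0xd2,0xc8) -> 0x0a
vd[1] sub(0x92,0x01) -> 0x91
vd[2] sub(0xde,0x06) -> 0xd8
vd[3] sub(0xd1,0x85) -> 0x4c
vd[4] sub(0x48,0x8f) -> 0xb9
vd[5] sub(0x05,0x55) -> 0xb0
vd[6] sub(0x55,0x34) -> 0x21
vd[7] sub(0x2d,0xdc) -> 0x51
vd[8] sub(0x75,0xcc) -> 0xa9
vd[9] sub(0xbc,0x6c) -> 0x50
vd[10] tail/ones -> 0xff
vd[11] tail/ones -> 0xff
vd[12] tail/ones -> 0xff
vd[13] tail/ones -> 0xff
vd[14] tail/ones -> 0xff
vd[15] tail/ones -> 0xff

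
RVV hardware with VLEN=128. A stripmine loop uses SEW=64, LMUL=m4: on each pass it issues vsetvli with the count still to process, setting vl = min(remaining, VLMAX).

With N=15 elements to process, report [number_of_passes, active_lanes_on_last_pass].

lanes per group: 128·4/64 = 8
iterations = ceil(15/8) = 2; final-pass vl = 7

[iterations, last_vl] = [2, 7]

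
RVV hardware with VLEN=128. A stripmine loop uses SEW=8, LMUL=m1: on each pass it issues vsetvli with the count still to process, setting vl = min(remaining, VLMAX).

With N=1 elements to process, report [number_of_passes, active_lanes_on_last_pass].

[iterations, last_vl] = [1, 1]

lanes per group: 128·1/8 = 16
iterations = ceil(1/16) = 1; final-pass vl = 1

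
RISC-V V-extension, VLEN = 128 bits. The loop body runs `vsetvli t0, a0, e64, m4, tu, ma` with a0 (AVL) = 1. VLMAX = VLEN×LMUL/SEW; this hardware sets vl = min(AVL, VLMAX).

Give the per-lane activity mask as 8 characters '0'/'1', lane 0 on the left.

VLMAX = VLEN×LMUL/SEW = 128×4/64 = 8
vl = min(AVL, VLMAX) = min(1, 8) = 1
bits (lane 0 leftmost): 10000000

predicate = 10000000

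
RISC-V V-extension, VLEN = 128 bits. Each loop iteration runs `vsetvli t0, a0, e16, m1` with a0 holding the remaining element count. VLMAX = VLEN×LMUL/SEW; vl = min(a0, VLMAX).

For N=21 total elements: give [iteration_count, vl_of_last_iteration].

lanes per group: 128·1/16 = 8
N=21: ⌈21/8⌉ = 3 iters; last vl = 21 − 2×8 = 5

[iterations, last_vl] = [3, 5]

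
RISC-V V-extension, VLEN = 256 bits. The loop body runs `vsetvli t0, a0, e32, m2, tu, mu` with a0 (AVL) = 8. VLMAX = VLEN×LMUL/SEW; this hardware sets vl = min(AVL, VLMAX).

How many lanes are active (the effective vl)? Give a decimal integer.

VLMAX = (256 × 2) / 32 = 16 lanes
AVL=8 ≤ VLMAX=16, so vl = 8

vl = 8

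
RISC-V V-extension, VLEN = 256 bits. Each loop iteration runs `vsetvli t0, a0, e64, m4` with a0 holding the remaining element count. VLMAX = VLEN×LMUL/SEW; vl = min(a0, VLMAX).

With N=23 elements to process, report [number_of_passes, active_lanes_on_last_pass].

lanes per group: 256·4/64 = 16
23 elements at 16/iter → 2 passes, remainder 7 on the last

[iterations, last_vl] = [2, 7]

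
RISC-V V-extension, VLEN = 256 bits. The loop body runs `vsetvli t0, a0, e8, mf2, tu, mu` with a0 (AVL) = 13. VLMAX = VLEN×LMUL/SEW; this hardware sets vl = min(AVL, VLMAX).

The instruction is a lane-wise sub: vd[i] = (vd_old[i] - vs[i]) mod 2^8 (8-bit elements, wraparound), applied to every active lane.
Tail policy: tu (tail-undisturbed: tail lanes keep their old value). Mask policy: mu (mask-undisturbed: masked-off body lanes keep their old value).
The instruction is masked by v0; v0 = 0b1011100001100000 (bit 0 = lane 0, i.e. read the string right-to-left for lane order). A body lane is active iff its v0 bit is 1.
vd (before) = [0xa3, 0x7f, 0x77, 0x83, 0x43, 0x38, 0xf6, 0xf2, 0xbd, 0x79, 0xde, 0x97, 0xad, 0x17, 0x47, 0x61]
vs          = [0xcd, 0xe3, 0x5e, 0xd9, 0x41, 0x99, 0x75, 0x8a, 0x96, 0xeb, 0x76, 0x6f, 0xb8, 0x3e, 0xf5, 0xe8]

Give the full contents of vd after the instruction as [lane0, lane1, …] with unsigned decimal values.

vd = [163, 127, 119, 131, 67, 159, 129, 242, 189, 121, 222, 40, 245, 23, 71, 97]

VLMAX = (256 × 1/2) / 8 = 16 lanes
vl ← min(13, 16) = 13
[0] mask-off/keep = 0xa3
[1] mask-off/keep = 0x7f
[2] mask-off/keep = 0x77
[3] mask-off/keep = 0x83
[4] mask-off/keep = 0x43
[5] sub(0x38,0x99) = 0x9f
[6] sub(0xf6,0x75) = 0x81
[7] mask-off/keep = 0xf2
[8] mask-off/keep = 0xbd
[9] mask-off/keep = 0x79
[10] mask-off/keep = 0xde
[11] sub(0x97,0x6f) = 0x28
[12] sub(0xad,0xb8) = 0xf5
[13] tail/keep = 0x17
[14] tail/keep = 0x47
[15] tail/keep = 0x61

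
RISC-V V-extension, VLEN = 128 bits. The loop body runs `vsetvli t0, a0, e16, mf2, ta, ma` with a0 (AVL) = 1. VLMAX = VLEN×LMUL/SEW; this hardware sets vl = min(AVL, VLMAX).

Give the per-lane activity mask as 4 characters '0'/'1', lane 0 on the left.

predicate = 1000

VLMAX = (128 × 1/2) / 16 = 4 lanes
vl = min(AVL, VLMAX) = min(1, 4) = 1
bits (lane 0 leftmost): 1000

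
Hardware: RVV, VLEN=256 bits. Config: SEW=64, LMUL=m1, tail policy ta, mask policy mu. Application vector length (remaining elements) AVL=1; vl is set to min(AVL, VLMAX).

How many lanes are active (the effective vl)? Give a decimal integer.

vl = 1

lanes per group: 256·1/64 = 4
AVL=1 ≤ VLMAX=4, so vl = 1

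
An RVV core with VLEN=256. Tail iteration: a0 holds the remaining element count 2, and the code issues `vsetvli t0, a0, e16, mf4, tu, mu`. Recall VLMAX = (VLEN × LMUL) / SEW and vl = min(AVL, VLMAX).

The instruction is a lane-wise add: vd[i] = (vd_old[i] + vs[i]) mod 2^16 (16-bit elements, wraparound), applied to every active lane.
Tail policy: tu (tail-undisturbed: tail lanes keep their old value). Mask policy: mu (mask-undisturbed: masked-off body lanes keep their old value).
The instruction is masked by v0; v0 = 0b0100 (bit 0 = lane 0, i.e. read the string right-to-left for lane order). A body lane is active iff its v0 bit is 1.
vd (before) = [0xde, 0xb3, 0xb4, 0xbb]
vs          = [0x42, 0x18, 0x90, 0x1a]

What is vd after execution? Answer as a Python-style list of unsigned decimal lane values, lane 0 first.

vd = [222, 179, 180, 187]

VLMAX = (256 × 1/4) / 16 = 4 lanes
AVL=2 ≤ VLMAX=4, so vl = 2
lane  0: mask-off/keep ⇒ 0xde
lane  1: mask-off/keep ⇒ 0xb3
lane  2: tail/keep ⇒ 0xb4
lane  3: tail/keep ⇒ 0xbb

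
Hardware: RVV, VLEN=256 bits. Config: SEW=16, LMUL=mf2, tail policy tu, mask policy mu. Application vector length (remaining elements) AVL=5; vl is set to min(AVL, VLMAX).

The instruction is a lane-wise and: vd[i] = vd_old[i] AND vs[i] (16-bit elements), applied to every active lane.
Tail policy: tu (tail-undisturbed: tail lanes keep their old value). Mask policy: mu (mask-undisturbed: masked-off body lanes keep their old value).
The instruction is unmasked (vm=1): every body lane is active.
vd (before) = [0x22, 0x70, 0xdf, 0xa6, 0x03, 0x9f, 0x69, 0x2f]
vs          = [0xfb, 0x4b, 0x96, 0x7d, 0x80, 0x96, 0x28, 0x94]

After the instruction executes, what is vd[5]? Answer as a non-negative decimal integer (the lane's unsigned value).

vd[5] = 159

VLMAX = (256 × 1/2) / 16 = 8 lanes
vl = min(AVL, VLMAX) = min(5, 8) = 5
[0] and(0x22,0xfb) = 0x22
[1] and(0x70,0x4b) = 0x40
[2] and(0xdf,0x96) = 0x96
[3] and(0xa6,0x7d) = 0x24
[4] and(0x03,0x80) = 0x00
[5] tail/keep = 0x9f
[6] tail/keep = 0x69
[7] tail/keep = 0x2f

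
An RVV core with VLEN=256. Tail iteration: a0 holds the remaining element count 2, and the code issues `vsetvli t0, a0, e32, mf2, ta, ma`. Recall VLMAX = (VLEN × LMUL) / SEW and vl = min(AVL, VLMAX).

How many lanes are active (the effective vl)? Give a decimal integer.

vl = 2

lanes per group: 256·1/2/32 = 4
vl = min(AVL, VLMAX) = min(2, 4) = 2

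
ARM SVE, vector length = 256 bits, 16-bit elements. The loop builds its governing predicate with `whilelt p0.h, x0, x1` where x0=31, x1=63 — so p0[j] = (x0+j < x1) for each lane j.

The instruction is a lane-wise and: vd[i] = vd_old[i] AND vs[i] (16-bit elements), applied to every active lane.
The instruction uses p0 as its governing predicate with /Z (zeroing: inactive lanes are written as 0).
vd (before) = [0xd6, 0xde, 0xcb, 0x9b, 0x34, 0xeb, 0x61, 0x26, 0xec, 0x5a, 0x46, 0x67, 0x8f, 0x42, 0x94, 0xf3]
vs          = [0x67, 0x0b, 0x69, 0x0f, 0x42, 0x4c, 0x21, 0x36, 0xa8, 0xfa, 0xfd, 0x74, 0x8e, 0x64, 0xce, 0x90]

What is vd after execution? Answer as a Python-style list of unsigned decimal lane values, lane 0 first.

vd = [70, 10, 73, 11, 0, 72, 33, 38, 168, 90, 68, 100, 142, 64, 132, 144]

lane count: 256 div 16 = 16
p0[j] = (31+j < 63); true for j=0..15 → 16 lanes set
vd[0] and(0xd6,0x67) -> 0x46
vd[1] and(0xde,0x0b) -> 0x0a
vd[2] and(0xcb,0x69) -> 0x49
vd[3] and(0x9b,0x0f) -> 0x0b
vd[4] and(0x34,0x42) -> 0x00
vd[5] and(0xeb,0x4c) -> 0x48
vd[6] and(0x61,0x21) -> 0x21
vd[7] and(0x26,0x36) -> 0x26
vd[8] and(0xec,0xa8) -> 0xa8
vd[9] and(0x5a,0xfa) -> 0x5a
vd[10] and(0x46,0xfd) -> 0x44
vd[11] and(0x67,0x74) -> 0x64
vd[12] and(0x8f,0x8e) -> 0x8e
vd[13] and(0x42,0x64) -> 0x40
vd[14] and(0x94,0xce) -> 0x84
vd[15] and(0xf3,0x90) -> 0x90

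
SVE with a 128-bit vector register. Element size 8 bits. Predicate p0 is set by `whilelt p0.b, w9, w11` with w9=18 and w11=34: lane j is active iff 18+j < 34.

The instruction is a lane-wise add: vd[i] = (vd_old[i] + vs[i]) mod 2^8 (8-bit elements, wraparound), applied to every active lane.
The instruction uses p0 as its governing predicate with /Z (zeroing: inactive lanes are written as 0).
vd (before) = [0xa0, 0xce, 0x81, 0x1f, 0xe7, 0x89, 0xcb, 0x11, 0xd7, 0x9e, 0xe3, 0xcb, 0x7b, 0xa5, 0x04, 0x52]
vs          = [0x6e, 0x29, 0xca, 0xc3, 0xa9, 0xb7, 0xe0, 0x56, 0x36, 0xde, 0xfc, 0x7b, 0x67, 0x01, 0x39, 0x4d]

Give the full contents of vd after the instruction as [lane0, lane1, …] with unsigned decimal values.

lane count: 128 div 8 = 16
whilelt: lane j active iff 18+j < 34 → j < 16 → 16 active
  i=0: add(0xa0,0x6e) → 14
  i=1: add(0xce,0x29) → 247
  i=2: add(0x81,0xca) → 75
  i=3: add(0x1f,0xc3) → 226
  i=4: add(0xe7,0xa9) → 144
  i=5: add(0x89,0xb7) → 64
  i=6: add(0xcb,0xe0) → 171
  i=7: add(0x11,0x56) → 103
  i=8: add(0xd7,0x36) → 13
  i=9: add(0x9e,0xde) → 124
  i=10: add(0xe3,0xfc) → 223
  i=11: add(0xcb,0x7b) → 70
  i=12: add(0x7b,0x67) → 226
  i=13: add(0xa5,0x01) → 166
  i=14: add(0x04,0x39) → 61
  i=15: add(0x52,0x4d) → 159

vd = [14, 247, 75, 226, 144, 64, 171, 103, 13, 124, 223, 70, 226, 166, 61, 159]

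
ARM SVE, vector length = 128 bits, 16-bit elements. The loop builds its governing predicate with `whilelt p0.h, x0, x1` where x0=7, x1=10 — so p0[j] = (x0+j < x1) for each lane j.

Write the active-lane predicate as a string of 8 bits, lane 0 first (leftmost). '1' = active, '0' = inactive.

predicate = 11100000

register lanes = 128/16 = 8
active while 7+j < 10, i.e. j ∈ [0,3) capped at 8 ⇒ 3
bits (lane 0 leftmost): 11100000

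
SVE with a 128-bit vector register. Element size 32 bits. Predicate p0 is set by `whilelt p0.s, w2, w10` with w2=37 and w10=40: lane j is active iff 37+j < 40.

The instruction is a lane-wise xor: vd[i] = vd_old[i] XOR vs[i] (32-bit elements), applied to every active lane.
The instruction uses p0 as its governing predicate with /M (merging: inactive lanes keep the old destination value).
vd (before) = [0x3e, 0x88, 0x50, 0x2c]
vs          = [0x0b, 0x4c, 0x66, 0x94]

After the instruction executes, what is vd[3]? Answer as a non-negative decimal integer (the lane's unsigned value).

lane count: 128 div 32 = 4
whilelt: lane j active iff 37+j < 40 → j < 3 → 3 active
  i=0: xor(0x3e,0x0b) → 53
  i=1: xor(0x88,0x4c) → 196
  i=2: xor(0x50,0x66) → 54
  i=3: tail/keep → 44

vd[3] = 44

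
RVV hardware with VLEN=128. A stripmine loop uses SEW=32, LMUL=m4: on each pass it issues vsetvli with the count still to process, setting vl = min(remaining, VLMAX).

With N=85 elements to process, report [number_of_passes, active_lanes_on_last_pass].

[iterations, last_vl] = [6, 5]

VLMAX = (128 × 4) / 32 = 16 lanes
iterations = ceil(85/16) = 6; final-pass vl = 5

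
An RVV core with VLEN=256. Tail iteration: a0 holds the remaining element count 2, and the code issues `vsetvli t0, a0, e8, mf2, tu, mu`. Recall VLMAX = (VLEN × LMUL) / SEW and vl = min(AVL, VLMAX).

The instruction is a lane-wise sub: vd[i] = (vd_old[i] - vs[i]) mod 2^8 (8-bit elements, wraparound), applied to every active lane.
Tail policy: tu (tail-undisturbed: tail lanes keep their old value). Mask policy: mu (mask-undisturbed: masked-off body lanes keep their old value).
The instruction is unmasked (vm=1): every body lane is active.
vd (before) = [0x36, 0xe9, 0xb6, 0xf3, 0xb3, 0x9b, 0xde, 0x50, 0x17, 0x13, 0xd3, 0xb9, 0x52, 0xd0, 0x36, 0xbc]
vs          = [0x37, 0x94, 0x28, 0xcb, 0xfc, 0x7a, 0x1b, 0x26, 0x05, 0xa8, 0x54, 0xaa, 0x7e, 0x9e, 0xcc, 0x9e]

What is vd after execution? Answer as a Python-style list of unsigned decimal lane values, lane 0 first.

vd = [255, 85, 182, 243, 179, 155, 222, 80, 23, 19, 211, 185, 82, 208, 54, 188]

lanes per group: 256·1/2/8 = 16
AVL=2 ≤ VLMAX=16, so vl = 2
  i=0: sub(0x36,0x37) → 255
  i=1: sub(0xe9,0x94) → 85
  i=2: tail/keep → 182
  i=3: tail/keep → 243
  i=4: tail/keep → 179
  i=5: tail/keep → 155
  i=6: tail/keep → 222
  i=7: tail/keep → 80
  i=8: tail/keep → 23
  i=9: tail/keep → 19
  i=10: tail/keep → 211
  i=11: tail/keep → 185
  i=12: tail/keep → 82
  i=13: tail/keep → 208
  i=14: tail/keep → 54
  i=15: tail/keep → 188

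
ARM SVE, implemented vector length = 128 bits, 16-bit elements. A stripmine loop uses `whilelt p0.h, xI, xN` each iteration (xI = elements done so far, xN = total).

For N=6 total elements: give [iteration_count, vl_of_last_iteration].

[iterations, last_vl] = [1, 6]

register lanes = 128/16 = 8
iterations = ceil(6/8) = 1; final-pass vl = 6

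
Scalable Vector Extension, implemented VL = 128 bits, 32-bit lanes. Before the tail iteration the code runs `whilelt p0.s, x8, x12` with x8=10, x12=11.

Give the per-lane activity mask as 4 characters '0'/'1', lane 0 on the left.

lane count: 128 div 32 = 4
active while 10+j < 11, i.e. j ∈ [0,1) capped at 4 ⇒ 1
bits (lane 0 leftmost): 1000

predicate = 1000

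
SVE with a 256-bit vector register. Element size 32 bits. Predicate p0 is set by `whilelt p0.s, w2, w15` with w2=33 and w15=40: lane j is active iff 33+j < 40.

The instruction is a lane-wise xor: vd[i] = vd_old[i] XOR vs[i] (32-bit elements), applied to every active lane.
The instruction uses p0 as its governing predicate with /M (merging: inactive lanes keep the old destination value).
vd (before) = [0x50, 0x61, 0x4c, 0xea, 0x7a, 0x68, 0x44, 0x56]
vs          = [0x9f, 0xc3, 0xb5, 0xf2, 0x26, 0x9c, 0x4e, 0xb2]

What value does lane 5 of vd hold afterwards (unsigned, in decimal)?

vd[5] = 244

register lanes = 256/32 = 8
p0[j] = (33+j < 40); true for j=0..6 → 7 lanes set
vd[0] xor(0x50,0x9f) -> 0xcf
vd[1] xor(0x61,0xc3) -> 0xa2
vd[2] xor(0x4c,0xb5) -> 0xf9
vd[3] xor(0xea,0xf2) -> 0x18
vd[4] xor(0x7a,0x26) -> 0x5c
vd[5] xor(0x68,0x9c) -> 0xf4
vd[6] xor(0x44,0x4e) -> 0x0a
vd[7] tail/keep -> 0x56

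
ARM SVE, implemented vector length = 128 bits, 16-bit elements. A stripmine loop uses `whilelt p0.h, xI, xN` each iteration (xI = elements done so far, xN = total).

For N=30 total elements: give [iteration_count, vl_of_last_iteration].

[iterations, last_vl] = [4, 6]

128-bit reg / 16-bit elem → 8 lanes
30 elements at 8/iter → 4 passes, remainder 6 on the last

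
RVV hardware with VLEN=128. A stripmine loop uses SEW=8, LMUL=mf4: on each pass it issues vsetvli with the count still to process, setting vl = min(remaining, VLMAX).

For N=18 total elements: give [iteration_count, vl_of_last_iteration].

[iterations, last_vl] = [5, 2]

VLMAX = (128 × 1/4) / 8 = 4 lanes
iterations = ceil(18/4) = 5; final-pass vl = 2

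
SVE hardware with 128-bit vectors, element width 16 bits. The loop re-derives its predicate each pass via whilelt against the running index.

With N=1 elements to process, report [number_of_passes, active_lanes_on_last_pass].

[iterations, last_vl] = [1, 1]

lane count: 128 div 16 = 8
1 elements at 8/iter → 1 passes, remainder 1 on the last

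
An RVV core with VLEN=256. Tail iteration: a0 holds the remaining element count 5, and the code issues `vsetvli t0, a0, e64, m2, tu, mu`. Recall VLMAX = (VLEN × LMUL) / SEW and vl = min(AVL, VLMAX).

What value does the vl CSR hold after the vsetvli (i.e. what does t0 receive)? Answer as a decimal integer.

vl = 5

lanes per group: 256·2/64 = 8
vl = min(AVL, VLMAX) = min(5, 8) = 5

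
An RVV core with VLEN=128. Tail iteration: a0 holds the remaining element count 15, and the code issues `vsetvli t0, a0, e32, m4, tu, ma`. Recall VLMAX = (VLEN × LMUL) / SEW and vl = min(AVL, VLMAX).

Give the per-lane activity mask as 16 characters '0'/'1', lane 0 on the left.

predicate = 1111111111111110

lanes per group: 128·4/32 = 16
vl = min(AVL, VLMAX) = min(15, 16) = 15
bits (lane 0 leftmost): 1111111111111110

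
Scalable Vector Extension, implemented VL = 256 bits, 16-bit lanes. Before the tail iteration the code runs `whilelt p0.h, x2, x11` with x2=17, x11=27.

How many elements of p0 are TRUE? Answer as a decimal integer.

vl = 10

256-bit reg / 16-bit elem → 16 lanes
whilelt: lane j active iff 17+j < 27 → j < 10 → 10 active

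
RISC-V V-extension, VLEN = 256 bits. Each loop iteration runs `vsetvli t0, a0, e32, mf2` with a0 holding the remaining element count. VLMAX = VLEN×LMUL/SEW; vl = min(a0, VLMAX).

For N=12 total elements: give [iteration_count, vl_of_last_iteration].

VLMAX = (256 × 1/2) / 32 = 4 lanes
N=12: ⌈12/4⌉ = 3 iters; last vl = 12 − 2×4 = 4

[iterations, last_vl] = [3, 4]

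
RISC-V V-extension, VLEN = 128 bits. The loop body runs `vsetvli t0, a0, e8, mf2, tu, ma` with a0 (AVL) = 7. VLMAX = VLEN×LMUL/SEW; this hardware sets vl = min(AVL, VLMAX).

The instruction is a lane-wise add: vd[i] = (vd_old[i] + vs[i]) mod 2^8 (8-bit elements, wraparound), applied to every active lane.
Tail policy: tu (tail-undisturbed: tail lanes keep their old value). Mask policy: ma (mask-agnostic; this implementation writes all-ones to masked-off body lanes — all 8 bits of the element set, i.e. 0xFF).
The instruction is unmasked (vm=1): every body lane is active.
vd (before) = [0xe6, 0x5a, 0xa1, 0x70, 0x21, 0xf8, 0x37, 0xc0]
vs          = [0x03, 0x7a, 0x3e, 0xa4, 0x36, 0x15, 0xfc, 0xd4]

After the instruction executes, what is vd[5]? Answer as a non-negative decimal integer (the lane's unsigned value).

vd[5] = 13

VLMAX = (128 × 1/2) / 8 = 8 lanes
vl ← min(7, 8) = 7
lane  0: add(0xe6,0x03) ⇒ 0xe9
lane  1: add(0x5a,0x7a) ⇒ 0xd4
lane  2: add(0xa1,0x3e) ⇒ 0xdf
lane  3: add(0x70,0xa4) ⇒ 0x14
lane  4: add(0x21,0x36) ⇒ 0x57
lane  5: add(0xf8,0x15) ⇒ 0x0d
lane  6: add(0x37,0xfc) ⇒ 0x33
lane  7: tail/keep ⇒ 0xc0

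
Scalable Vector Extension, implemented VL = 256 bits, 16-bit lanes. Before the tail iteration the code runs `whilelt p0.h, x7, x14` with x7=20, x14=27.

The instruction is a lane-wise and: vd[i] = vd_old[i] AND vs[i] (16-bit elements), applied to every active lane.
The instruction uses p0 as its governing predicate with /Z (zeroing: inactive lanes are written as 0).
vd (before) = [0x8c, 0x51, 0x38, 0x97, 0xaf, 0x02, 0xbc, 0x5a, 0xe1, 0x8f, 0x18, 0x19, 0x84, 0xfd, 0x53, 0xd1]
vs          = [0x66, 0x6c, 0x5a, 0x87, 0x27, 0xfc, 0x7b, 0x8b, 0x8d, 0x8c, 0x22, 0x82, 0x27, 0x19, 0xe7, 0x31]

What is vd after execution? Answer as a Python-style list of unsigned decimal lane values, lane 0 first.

vd = [4, 64, 24, 135, 39, 0, 56, 0, 0, 0, 0, 0, 0, 0, 0, 0]

256-bit reg / 16-bit elem → 16 lanes
whilelt: lane j active iff 20+j < 27 → j < 7 → 7 active
lane  0: and(0x8c,0x66) ⇒ 0x04
lane  1: and(0x51,0x6c) ⇒ 0x40
lane  2: and(0x38,0x5a) ⇒ 0x18
lane  3: and(0x97,0x87) ⇒ 0x87
lane  4: and(0xaf,0x27) ⇒ 0x27
lane  5: and(0x02,0xfc) ⇒ 0x00
lane  6: and(0xbc,0x7b) ⇒ 0x38
lane  7: tail/zero ⇒ 0x00
lane  8: tail/zero ⇒ 0x00
lane  9: tail/zero ⇒ 0x00
lane 10: tail/zero ⇒ 0x00
lane 11: tail/zero ⇒ 0x00
lane 12: tail/zero ⇒ 0x00
lane 13: tail/zero ⇒ 0x00
lane 14: tail/zero ⇒ 0x00
lane 15: tail/zero ⇒ 0x00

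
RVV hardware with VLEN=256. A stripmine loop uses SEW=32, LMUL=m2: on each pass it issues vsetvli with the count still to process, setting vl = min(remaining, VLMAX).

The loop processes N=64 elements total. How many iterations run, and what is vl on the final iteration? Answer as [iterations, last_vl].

[iterations, last_vl] = [4, 16]

VLMAX = (256 × 2) / 32 = 16 lanes
64 elements at 16/iter → 4 passes, remainder 16 on the last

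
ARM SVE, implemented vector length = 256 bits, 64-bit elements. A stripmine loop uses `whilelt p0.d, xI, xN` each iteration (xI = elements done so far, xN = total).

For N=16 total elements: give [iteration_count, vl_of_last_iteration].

256-bit reg / 64-bit elem → 4 lanes
N=16: ⌈16/4⌉ = 4 iters; last vl = 16 − 3×4 = 4

[iterations, last_vl] = [4, 4]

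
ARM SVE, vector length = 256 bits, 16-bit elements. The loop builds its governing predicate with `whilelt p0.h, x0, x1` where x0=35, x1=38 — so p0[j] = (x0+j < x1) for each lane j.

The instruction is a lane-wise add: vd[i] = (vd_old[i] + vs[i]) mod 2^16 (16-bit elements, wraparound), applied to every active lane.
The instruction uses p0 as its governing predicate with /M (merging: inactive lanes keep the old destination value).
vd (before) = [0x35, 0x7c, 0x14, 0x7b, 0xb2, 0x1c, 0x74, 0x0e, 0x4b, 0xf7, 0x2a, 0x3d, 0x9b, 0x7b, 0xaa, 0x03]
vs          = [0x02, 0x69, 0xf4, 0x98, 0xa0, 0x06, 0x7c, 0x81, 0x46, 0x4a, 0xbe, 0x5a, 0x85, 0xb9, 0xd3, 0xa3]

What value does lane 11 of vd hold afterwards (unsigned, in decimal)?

vd[11] = 61

256-bit reg / 16-bit elem → 16 lanes
p0[j] = (35+j < 38); true for j=0..2 → 3 lanes set
lane  0: add(0x35,0x02) ⇒ 0x37
lane  1: add(0x7c,0x69) ⇒ 0xe5
lane  2: add(0x14,0xf4) ⇒ 0x108
lane  3: tail/keep ⇒ 0x7b
lane  4: tail/keep ⇒ 0xb2
lane  5: tail/keep ⇒ 0x1c
lane  6: tail/keep ⇒ 0x74
lane  7: tail/keep ⇒ 0x0e
lane  8: tail/keep ⇒ 0x4b
lane  9: tail/keep ⇒ 0xf7
lane 10: tail/keep ⇒ 0x2a
lane 11: tail/keep ⇒ 0x3d
lane 12: tail/keep ⇒ 0x9b
lane 13: tail/keep ⇒ 0x7b
lane 14: tail/keep ⇒ 0xaa
lane 15: tail/keep ⇒ 0x03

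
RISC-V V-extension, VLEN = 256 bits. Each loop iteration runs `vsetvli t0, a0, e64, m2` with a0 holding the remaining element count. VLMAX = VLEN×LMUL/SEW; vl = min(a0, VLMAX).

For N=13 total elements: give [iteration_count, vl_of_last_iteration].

[iterations, last_vl] = [2, 5]

VLMAX = VLEN×LMUL/SEW = 256×2/64 = 8
N=13: ⌈13/8⌉ = 2 iters; last vl = 13 − 1×8 = 5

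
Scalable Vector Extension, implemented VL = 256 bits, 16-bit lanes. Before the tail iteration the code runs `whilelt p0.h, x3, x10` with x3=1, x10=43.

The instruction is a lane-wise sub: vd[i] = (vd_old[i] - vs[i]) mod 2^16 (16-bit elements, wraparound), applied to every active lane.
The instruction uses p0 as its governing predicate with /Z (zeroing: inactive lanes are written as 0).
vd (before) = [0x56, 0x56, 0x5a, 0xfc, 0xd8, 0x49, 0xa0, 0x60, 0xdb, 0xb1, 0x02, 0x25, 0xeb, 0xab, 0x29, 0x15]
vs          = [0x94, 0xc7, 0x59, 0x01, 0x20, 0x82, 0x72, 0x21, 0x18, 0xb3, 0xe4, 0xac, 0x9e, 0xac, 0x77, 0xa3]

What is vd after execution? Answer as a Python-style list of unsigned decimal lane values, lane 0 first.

vd = [65474, 65423, 1, 251, 184, 65479, 46, 63, 195, 65534, 65310, 65401, 77, 65535, 65458, 65394]

lane count: 256 div 16 = 16
whilelt: lane j active iff 1+j < 43 → j < 42 → 16 active
  i=0: sub(0x56,0x94) → 65474
  i=1: sub(0x56,0xc7) → 65423
  i=2: sub(0x5a,0x59) → 1
  i=3: sub(0xfc,0x01) → 251
  i=4: sub(0xd8,0x20) → 184
  i=5: sub(0x49,0x82) → 65479
  i=6: sub(0xa0,0x72) → 46
  i=7: sub(0x60,0x21) → 63
  i=8: sub(0xdb,0x18) → 195
  i=9: sub(0xb1,0xb3) → 65534
  i=10: sub(0x02,0xe4) → 65310
  i=11: sub(0x25,0xac) → 65401
  i=12: sub(0xeb,0x9e) → 77
  i=13: sub(0xab,0xac) → 65535
  i=14: sub(0x29,0x77) → 65458
  i=15: sub(0x15,0xa3) → 65394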